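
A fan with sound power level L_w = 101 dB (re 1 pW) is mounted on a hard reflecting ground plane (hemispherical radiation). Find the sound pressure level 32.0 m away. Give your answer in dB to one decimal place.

62.9 dB

Free-field hemispherical radiation: L_p = L_w − 10·log₁₀(2π·r²), r = 32.0 m.
2π·r² = 6434 m², 10·log₁₀ of that is 38.085 dB.
L_p = 101 − 38.085 = 62.92 dB.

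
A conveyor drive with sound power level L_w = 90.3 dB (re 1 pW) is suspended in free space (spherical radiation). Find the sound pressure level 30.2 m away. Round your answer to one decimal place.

49.7 dB

Free-field spherical radiation: L_p = L_w − 10·log₁₀(4π·r²), r = 30.2 m.
4π·r² = 1.146e+04 m², 10·log₁₀ of that is 40.592 dB.
L_p = 90.3 − 40.592 = 49.71 dB.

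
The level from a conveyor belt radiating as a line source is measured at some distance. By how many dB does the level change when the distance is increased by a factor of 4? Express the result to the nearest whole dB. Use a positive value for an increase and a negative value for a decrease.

-6 dB

A line source loses 3 dB per doubling of distance; generally ΔL = −10·log₁₀(r₂/r₁).
ΔL = −10·log₁₀(4) = -6.02 dB.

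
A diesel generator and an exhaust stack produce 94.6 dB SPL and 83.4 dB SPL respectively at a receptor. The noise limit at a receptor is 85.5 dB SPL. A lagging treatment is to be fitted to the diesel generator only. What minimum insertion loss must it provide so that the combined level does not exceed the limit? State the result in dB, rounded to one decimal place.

13.3 dB

Fixed contribution from the other source: Σ 10^(L/10) = 10^(83.4/10) = 2.188e+08 (83.40 dB SPL).
To meet 85.5 dB SPL overall, the treated diesel generator may contribute at most 10^(85.5/10) − 2.188e+08 = 1.360e+08, i.e. 81.34 dB SPL.
Required insertion loss = 94.6 − 81.34 = 13.26 dB.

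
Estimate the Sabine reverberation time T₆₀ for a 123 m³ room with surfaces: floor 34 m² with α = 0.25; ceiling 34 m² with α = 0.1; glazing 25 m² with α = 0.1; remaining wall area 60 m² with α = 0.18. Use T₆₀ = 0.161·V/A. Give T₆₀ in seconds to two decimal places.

0.79 s

Total absorption A = 34·0.25 + 34·0.1 + 25·0.1 + 60·0.18 = 25.20 m² sabins.
T₆₀ = 0.161 × 123 / 25.20 = 0.786 s.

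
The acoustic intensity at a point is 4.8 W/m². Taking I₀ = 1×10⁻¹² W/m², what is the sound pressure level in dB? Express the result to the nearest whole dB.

127 dB

L = 10·log₁₀(I/I₀) = 10·log₁₀(4.8/10⁻¹²) = 10·log₁₀(4.8×10^12).
L = 10·(0.6812 + 12) = 126.81 dB.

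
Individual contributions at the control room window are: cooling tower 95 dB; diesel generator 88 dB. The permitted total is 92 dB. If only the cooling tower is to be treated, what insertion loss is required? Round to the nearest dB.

5 dB

Fixed contribution from the other source: Σ 10^(L/10) = 10^(88/10) = 6.310e+08 (88.00 dB).
The limit corresponds to 10^(92/10) = 1.585e+09; subtracting the fixed part leaves 9.539e+08 for the cooling tower, i.e. 89.80 dB.
So the cooling tower must be reduced from 95 to 89.80 dB: IL = 5.20 dB.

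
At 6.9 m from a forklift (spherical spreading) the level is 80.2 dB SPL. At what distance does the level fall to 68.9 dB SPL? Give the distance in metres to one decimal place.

For a point source L₁ − L₂ = 20·log₁₀(r₂/r₁), so r₂ = r₁·10^((L₁−L₂)/20).
r₂ = 6.9·10^((80.2−68.9)/20) = 6.9·10^(11.3/20) = 25.34 m.

25.3 m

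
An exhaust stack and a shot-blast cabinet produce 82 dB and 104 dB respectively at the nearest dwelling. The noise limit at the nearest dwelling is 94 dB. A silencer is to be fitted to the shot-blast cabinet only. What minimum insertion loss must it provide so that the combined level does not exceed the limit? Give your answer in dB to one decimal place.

10.3 dB

The untreated sources together contribute 10^(82/10) = 1.585e+08, i.e. 82.00 dB.
To meet 94 dB overall, the treated shot-blast cabinet may contribute at most 10^(94/10) − 1.585e+08 = 2.353e+09, i.e. 93.72 dB.
So the shot-blast cabinet must be reduced from 104 to 93.72 dB: IL = 10.28 dB.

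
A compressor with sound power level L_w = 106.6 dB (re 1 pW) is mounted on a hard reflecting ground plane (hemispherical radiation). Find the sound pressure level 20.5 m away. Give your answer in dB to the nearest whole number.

72 dB

Free-field hemispherical radiation: L_p = L_w − 10·log₁₀(2π·r²), r = 20.5 m.
2π·r² = 2641 m², 10·log₁₀ of that is 34.217 dB.
L_p = 106.6 − 34.217 = 72.38 dB.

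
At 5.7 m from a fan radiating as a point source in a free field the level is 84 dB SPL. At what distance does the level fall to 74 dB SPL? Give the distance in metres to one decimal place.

The 10.0 dB drop corresponds to a distance ratio of 10^(10.0/20) for a point source.
r₂ = 5.7·10^((84−74)/20) = 5.7·10^(10.0/20) = 18.02 m.

18.0 m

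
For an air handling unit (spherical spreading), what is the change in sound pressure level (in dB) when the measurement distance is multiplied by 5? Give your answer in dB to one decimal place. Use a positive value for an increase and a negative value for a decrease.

-14.0 dB

A point source loses 6 dB per doubling of distance; generally ΔL = −20·log₁₀(r₂/r₁).
ΔL = −20·log₁₀(5) = -13.98 dB.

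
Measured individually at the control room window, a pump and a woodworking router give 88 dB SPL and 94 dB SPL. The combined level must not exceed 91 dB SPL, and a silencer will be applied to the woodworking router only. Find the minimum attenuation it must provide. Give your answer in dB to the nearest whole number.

Everything except the woodworking router sums to 10^(88/10) = 6.310e+08 in linear terms, 88.00 dB SPL.
To meet 91 dB SPL overall, the treated woodworking router may contribute at most 10^(91/10) − 6.310e+08 = 6.280e+08, i.e. 87.98 dB SPL.
Required insertion loss = 94 − 87.98 = 6.02 dB.

6 dB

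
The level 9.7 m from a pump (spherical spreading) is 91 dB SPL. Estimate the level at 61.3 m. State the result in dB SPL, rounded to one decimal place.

75.0 dB SPL

For a point source, L₂ = L₁ − 20·log₁₀(r₂/r₁).
L₂ = 91 − 20·log₁₀(61.3/9.7) = 91 − 16.014 = 74.99 dB SPL.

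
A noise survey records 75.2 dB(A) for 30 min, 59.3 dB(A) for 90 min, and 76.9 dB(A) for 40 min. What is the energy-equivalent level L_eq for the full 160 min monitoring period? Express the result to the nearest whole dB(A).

73 dB(A)

The energy average is taken in the linear domain: L_eq = 10·log₁₀[(Σ tᵢ·10^(Lᵢ/10))/T], T = 160 min.
Σ tᵢ·10^(Lᵢ/10) = 30·10^(75.2/10) + 90·10^(59.3/10) + 40·10^(76.9/10) = 3.029e+09.
L_eq = 10·log₁₀(3.029e+09/160) = 72.77 dB(A).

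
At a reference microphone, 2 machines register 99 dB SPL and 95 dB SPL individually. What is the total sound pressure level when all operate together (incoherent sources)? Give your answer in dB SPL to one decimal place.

100.5 dB SPL

Incoherent sources combine by intensity addition: L_total = 10·log₁₀(Σ 10^(L_i/10)).
Σ 10^(L/10) = 10^(99/10) + 10^(95/10) = 1.111e+10.
L_total = 10·log₁₀(1.111e+10) = 100.46 dB SPL.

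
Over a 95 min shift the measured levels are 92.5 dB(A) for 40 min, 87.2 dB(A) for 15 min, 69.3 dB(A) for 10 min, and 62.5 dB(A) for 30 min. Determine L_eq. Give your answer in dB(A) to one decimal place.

89.2 dB(A)

The energy average is taken in the linear domain: L_eq = 10·log₁₀[(Σ tᵢ·10^(Lᵢ/10))/T], T = 95 min.
Σ tᵢ·10^(Lᵢ/10) = 40·10^(92.5/10) + 15·10^(87.2/10) + 10·10^(69.3/10) + 30·10^(62.5/10) = 7.914e+10.
L_eq = 10·log₁₀(7.914e+10/95) = 89.21 dB(A).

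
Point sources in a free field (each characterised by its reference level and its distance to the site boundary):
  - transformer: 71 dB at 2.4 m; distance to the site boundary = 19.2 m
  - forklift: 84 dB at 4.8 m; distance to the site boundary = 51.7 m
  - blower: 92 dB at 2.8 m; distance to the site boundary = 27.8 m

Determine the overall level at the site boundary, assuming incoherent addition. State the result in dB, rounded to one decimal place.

72.7 dB

First find each source's level at the receiver (point-source: −20·log₁₀(r/r_ref)), then combine on an intensity basis.
transformer: 71 − 20·log₁₀(19.2/2.4) = 71 − 18.06 = 52.94 dB.
forklift: 84 − 20·log₁₀(51.7/4.8) = 84 − 20.64 = 63.36 dB.
blower: 92 − 20·log₁₀(27.8/2.8) = 92 − 19.94 = 72.06 dB.
Σ 10^(L/10) = 1.844e+07 → L_total = 10·log₁₀(1.844e+07) = 72.66 dB.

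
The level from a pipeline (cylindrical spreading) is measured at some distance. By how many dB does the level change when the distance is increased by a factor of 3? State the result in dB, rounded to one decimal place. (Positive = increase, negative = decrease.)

A line source loses 3 dB per doubling of distance; generally ΔL = −10·log₁₀(r₂/r₁).
ΔL = −10·log₁₀(3) = -4.77 dB.

-4.8 dB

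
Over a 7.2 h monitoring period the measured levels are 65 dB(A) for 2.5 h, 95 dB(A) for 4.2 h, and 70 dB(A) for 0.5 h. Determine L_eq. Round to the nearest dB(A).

L_eq = 10·log₁₀[(1/T)·Σ tᵢ·10^(Lᵢ/10)] with T = 7.2 h.
Σ tᵢ·10^(Lᵢ/10) = 2.5·10^(65/10) + 4.2·10^(95/10) + 0.5·10^(70/10) = 1.329e+10.
L_eq = 10·log₁₀(1.329e+10/7.2) = 92.66 dB(A).

93 dB(A)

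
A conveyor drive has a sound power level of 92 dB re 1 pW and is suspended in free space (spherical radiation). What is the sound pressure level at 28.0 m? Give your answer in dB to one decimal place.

Free-field spherical radiation: L_p = L_w − 10·log₁₀(4π·r²), r = 28.0 m.
4π·r² = 9852 m², 10·log₁₀ of that is 39.935 dB.
L_p = 92 − 39.935 = 52.06 dB.

52.1 dB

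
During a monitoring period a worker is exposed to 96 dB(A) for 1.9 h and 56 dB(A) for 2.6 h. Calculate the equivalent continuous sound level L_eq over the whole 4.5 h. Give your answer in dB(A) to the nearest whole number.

92 dB(A)

The energy average is taken in the linear domain: L_eq = 10·log₁₀[(Σ tᵢ·10^(Lᵢ/10))/T], T = 4.5 h.
Σ tᵢ·10^(Lᵢ/10) = 1.9·10^(96/10) + 2.6·10^(56/10) = 7.565e+09.
L_eq = 10·log₁₀(7.565e+09/4.5) = 92.26 dB(A).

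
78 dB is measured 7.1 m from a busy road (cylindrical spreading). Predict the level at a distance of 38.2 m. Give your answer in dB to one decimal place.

Cylindrical spreading from a line source gives a 10·log₁₀(r₂/r₁) drop.
L₂ = 78 − 10·log₁₀(38.2/7.1) = 78 − 7.308 = 70.69 dB.

70.7 dB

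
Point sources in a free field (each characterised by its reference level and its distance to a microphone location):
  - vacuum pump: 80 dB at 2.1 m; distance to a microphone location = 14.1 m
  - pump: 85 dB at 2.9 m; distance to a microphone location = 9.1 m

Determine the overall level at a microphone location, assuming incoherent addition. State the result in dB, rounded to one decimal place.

75.4 dB

Apply inverse-square spreading to bring every level to the receiver, then sum 10^(L/10).
vacuum pump: 80 − 20·log₁₀(14.1/2.1) = 80 − 16.54 = 63.46 dB.
pump: 85 − 20·log₁₀(9.1/2.9) = 85 − 9.93 = 75.07 dB.
Σ 10^(L/10) = 3.433e+07 → L_total = 10·log₁₀(3.433e+07) = 75.36 dB.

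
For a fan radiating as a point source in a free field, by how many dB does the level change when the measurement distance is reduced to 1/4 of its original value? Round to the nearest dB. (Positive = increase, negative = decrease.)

With spherical spreading the level changes by −20·log₁₀(r₂/r₁).
ΔL = −20·log₁₀(0.25) = +12.04 dB.

+12 dB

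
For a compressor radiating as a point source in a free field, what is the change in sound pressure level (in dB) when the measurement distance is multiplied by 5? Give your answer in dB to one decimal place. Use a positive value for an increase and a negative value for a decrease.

-14.0 dB

A point source loses 6 dB per doubling of distance; generally ΔL = −20·log₁₀(r₂/r₁).
ΔL = −20·log₁₀(5) = -13.98 dB.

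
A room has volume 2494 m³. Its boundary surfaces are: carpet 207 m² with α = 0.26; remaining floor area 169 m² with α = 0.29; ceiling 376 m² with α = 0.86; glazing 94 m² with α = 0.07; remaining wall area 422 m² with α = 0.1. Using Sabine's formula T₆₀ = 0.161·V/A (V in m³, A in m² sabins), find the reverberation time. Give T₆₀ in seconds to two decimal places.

0.85 s

Total absorption A = 207·0.26 + 169·0.29 + 376·0.86 + 94·0.07 + 422·0.1 = 474.97 m² sabins.
T₆₀ = 0.161 × 2494 / 474.97 = 0.845 s.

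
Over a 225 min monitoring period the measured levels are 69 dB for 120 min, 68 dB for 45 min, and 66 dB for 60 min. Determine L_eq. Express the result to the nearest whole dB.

68 dB

L_eq = 10·log₁₀[(1/T)·Σ tᵢ·10^(Lᵢ/10)] with T = 225 min.
Σ tᵢ·10^(Lᵢ/10) = 120·10^(69/10) + 45·10^(68/10) + 60·10^(66/10) = 1.476e+09.
L_eq = 10·log₁₀(1.476e+09/225) = 68.17 dB.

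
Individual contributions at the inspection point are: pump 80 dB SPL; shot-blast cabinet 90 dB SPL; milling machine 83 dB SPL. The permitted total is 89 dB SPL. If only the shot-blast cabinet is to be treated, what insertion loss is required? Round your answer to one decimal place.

3.1 dB

The untreated sources together contribute 10^(80/10) + 10^(83/10) = 2.995e+08, i.e. 84.76 dB SPL.
The limit corresponds to 10^(89/10) = 7.943e+08; subtracting the fixed part leaves 4.948e+08 for the shot-blast cabinet, i.e. 86.94 dB SPL.
So the shot-blast cabinet must be reduced from 90 to 86.94 dB SPL: IL = 3.06 dB.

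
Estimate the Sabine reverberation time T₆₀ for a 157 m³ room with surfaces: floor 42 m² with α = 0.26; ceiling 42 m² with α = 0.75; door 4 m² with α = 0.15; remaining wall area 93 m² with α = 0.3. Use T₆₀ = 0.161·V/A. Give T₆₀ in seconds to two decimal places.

0.36 s

Summing Sᵢαᵢ: 42·0.26 + 42·0.75 + 4·0.15 + 93·0.3 = 70.92 m².
T₆₀ = 0.161 × 157 / 70.92 = 0.356 s.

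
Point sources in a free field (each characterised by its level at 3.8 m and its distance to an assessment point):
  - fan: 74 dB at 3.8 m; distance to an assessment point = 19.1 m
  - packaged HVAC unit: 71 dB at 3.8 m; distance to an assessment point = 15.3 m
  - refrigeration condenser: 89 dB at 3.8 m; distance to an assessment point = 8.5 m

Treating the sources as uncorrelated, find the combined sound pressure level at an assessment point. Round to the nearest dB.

82 dB

Propagate each source to the receiver with L = L_ref − 20·log₁₀(r/r_ref), then add intensities.
fan: 74 − 20·log₁₀(19.1/3.8) = 74 − 14.02 = 59.98 dB.
packaged HVAC unit: 71 − 20·log₁₀(15.3/3.8) = 71 − 12.10 = 58.90 dB.
refrigeration condenser: 89 − 20·log₁₀(8.5/3.8) = 89 − 6.99 = 82.01 dB.
Σ 10^(L/10) = 1.605e+08 → L_total = 10·log₁₀(1.605e+08) = 82.06 dB.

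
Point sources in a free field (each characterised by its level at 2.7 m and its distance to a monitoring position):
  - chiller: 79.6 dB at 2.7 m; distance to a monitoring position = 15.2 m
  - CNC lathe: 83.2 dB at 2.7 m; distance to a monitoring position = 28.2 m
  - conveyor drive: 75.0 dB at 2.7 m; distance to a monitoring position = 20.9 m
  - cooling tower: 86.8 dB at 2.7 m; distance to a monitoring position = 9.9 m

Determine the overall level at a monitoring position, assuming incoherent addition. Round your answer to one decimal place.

First find each source's level at the receiver (point-source: −20·log₁₀(r/r_ref)), then combine on an intensity basis.
chiller: 79.6 − 20·log₁₀(15.2/2.7) = 79.6 − 15.01 = 64.59 dB.
CNC lathe: 83.2 − 20·log₁₀(28.2/2.7) = 83.2 − 20.38 = 62.82 dB.
conveyor drive: 75.0 − 20·log₁₀(20.9/2.7) = 75.0 − 17.78 = 57.22 dB.
cooling tower: 86.8 − 20·log₁₀(9.9/2.7) = 86.8 − 11.29 = 75.51 dB.
Σ 10^(L/10) = 4.092e+07 → L_total = 10·log₁₀(4.092e+07) = 76.12 dB.

76.1 dB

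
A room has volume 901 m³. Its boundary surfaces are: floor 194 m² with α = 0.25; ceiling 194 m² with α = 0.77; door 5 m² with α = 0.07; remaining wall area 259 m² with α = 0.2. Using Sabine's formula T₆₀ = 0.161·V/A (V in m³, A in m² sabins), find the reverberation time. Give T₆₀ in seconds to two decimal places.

Summing Sᵢαᵢ: 194·0.25 + 194·0.77 + 5·0.07 + 259·0.2 = 250.03 m².
T₆₀ = 0.161·V/A = 0.161·901/250.03 = 0.580 s.

0.58 s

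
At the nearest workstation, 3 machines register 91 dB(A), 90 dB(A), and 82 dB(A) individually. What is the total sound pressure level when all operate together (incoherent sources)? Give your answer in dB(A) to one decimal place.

93.8 dB(A)

For uncorrelated sources the intensities add, so convert each level to linear form, sum, and take 10·log₁₀ of the total.
Σ 10^(L/10) = 10^(91/10) + 10^(90/10) + 10^(82/10) = 2.417e+09.
L_total = 10·log₁₀(2.417e+09) = 93.83 dB(A).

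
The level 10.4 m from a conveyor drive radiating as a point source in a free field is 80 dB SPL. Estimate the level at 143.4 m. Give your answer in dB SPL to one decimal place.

Spherical spreading from a point source gives a 20·log₁₀(r₂/r₁) drop.
L₂ = 80 − 20·log₁₀(143.4/10.4) = 80 − 22.790 = 57.21 dB SPL.

57.2 dB SPL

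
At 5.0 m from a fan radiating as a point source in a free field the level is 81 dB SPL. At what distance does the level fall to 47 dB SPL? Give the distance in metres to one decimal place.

250.6 m

The 34.0 dB drop corresponds to a distance ratio of 10^(34.0/20) for a point source.
r₂ = 5.0·10^((81−47)/20) = 5.0·10^(34.0/20) = 250.59 m.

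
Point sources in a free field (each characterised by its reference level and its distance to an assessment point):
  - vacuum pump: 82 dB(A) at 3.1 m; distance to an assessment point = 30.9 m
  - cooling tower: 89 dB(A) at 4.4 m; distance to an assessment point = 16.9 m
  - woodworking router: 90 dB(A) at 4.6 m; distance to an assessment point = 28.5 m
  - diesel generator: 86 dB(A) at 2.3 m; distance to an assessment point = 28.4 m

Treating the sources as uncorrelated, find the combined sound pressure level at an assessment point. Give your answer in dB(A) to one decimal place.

79.2 dB(A)

Propagate each source to the receiver with L = L_ref − 20·log₁₀(r/r_ref), then add intensities.
vacuum pump: 82 − 20·log₁₀(30.9/3.1) = 82 − 19.97 = 62.03 dB(A).
cooling tower: 89 − 20·log₁₀(16.9/4.4) = 89 − 11.69 = 77.31 dB(A).
woodworking router: 90 − 20·log₁₀(28.5/4.6) = 90 − 15.84 = 74.16 dB(A).
diesel generator: 86 − 20·log₁₀(28.4/2.3) = 86 − 21.83 = 64.17 dB(A).
Σ 10^(L/10) = 8.410e+07 → L_total = 10·log₁₀(8.410e+07) = 79.25 dB(A).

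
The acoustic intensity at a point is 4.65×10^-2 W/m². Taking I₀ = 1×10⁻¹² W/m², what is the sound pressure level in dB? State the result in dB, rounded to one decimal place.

Dividing by I₀ shifts the exponent by 12: I/I₀ = 4.65×10^10.
L = 10·(0.6675 + 10) = 106.67 dB.

106.7 dB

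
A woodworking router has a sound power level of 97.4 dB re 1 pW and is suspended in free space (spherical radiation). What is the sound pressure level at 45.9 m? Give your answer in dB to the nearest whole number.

L_p = L_w − 10·log₁₀(4π·r²) with r = 45.9 m.
4π·r² = 2.647e+04 m², 10·log₁₀ of that is 44.228 dB.
L_p = 97.4 − 44.228 = 53.17 dB.

53 dB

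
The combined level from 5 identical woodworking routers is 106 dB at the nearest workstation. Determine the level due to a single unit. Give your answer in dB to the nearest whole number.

Dividing the total intensity by 5 lowers the level by 10·log₁₀ 5 = 6.990 dB: L₁ = 106 − 6.990.

99 dB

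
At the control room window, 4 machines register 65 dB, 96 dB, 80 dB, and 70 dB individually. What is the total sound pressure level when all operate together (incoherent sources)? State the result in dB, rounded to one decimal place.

For uncorrelated sources the intensities add, so convert each level to linear form, sum, and take 10·log₁₀ of the total.
Σ 10^(L/10) = 10^(65/10) + 10^(96/10) + 10^(80/10) + 10^(70/10) = 4.094e+09.
L_total = 10·log₁₀(4.094e+09) = 96.12 dB.

96.1 dB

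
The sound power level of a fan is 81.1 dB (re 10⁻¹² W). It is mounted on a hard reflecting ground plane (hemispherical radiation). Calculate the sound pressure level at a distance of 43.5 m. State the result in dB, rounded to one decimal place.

40.3 dB

Free-field hemispherical radiation: L_p = L_w − 10·log₁₀(2π·r²), r = 43.5 m.
2π·r² = 1.189e+04 m², 10·log₁₀ of that is 40.752 dB.
L_p = 81.1 − 40.752 = 40.35 dB.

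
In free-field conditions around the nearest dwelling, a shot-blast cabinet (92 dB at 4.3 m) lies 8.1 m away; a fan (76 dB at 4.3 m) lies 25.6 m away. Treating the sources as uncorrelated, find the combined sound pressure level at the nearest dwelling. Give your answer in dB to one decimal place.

86.5 dB

Propagate each source to the receiver with L = L_ref − 20·log₁₀(r/r_ref), then add intensities.
shot-blast cabinet: 92 − 20·log₁₀(8.1/4.3) = 92 − 5.50 = 86.50 dB.
fan: 76 − 20·log₁₀(25.6/4.3) = 76 − 15.50 = 60.50 dB.
Σ 10^(L/10) = 4.478e+08 → L_total = 10·log₁₀(4.478e+08) = 86.51 dB.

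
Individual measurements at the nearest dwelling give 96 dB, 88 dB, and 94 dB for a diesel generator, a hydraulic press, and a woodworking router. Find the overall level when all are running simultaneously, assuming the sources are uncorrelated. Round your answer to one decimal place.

Incoherent sources combine by intensity addition: L_total = 10·log₁₀(Σ 10^(L_i/10)).
Σ 10^(L/10) = 10^(96/10) + 10^(88/10) + 10^(94/10) = 7.124e+09.
L_total = 10·log₁₀(7.124e+09) = 98.53 dB.

98.5 dB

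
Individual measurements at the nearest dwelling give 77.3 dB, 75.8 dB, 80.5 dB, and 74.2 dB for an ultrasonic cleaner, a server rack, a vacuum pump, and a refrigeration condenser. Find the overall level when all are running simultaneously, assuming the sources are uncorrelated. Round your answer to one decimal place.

83.6 dB

For uncorrelated sources the intensities add, so convert each level to linear form, sum, and take 10·log₁₀ of the total.
Σ 10^(L/10) = 10^(77.3/10) + 10^(75.8/10) + 10^(80.5/10) + 10^(74.2/10) = 2.302e+08.
L_total = 10·log₁₀(2.302e+08) = 83.62 dB.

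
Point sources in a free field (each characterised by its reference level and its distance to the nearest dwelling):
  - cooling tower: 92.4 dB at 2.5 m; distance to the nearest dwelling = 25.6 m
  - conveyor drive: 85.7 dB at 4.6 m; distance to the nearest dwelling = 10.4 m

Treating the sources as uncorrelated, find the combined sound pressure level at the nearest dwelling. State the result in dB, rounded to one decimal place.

Apply inverse-square spreading to bring every level to the receiver, then sum 10^(L/10).
cooling tower: 92.4 − 20·log₁₀(25.6/2.5) = 92.4 − 20.21 = 72.19 dB.
conveyor drive: 85.7 − 20·log₁₀(10.4/4.6) = 85.7 − 7.09 = 78.61 dB.
Σ 10^(L/10) = 8.926e+07 → L_total = 10·log₁₀(8.926e+07) = 79.51 dB.

79.5 dB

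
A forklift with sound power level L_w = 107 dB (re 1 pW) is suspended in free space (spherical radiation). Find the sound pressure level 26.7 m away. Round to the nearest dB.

The power spreads over a sphere of area 4π·r², so L_p = L_w − 10·log₁₀(4π·r²).
4π·r² = 8958 m², 10·log₁₀ of that is 39.522 dB.
L_p = 107 − 39.522 = 67.48 dB.

67 dB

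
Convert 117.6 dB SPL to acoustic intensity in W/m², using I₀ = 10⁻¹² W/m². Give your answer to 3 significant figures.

0.575 W/m²

L = 10·log₁₀(I/I₀) ⇒ I = I₀·10^(L/10) = 10⁻¹² × 10^11.76.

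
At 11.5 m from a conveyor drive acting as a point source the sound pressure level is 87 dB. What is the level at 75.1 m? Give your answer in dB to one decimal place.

70.7 dB

For a point source, L₂ = L₁ − 20·log₁₀(r₂/r₁).
L₂ = 87 − 20·log₁₀(75.1/11.5) = 87 − 16.299 = 70.70 dB.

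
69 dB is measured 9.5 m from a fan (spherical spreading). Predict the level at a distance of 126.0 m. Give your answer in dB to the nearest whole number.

47 dB

For a point source, L₂ = L₁ − 20·log₁₀(r₂/r₁).
L₂ = 69 − 20·log₁₀(126.0/9.5) = 69 − 22.453 = 46.55 dB.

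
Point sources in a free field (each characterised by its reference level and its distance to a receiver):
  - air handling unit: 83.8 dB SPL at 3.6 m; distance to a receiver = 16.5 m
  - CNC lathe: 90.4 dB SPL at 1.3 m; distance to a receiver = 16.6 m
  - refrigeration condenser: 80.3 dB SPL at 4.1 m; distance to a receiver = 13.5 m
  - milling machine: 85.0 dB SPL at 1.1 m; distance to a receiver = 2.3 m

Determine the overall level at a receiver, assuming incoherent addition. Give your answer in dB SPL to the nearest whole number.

Apply inverse-square spreading to bring every level to the receiver, then sum 10^(L/10).
air handling unit: 83.8 − 20·log₁₀(16.5/3.6) = 83.8 − 13.22 = 70.58 dB SPL.
CNC lathe: 90.4 − 20·log₁₀(16.6/1.3) = 90.4 − 22.12 = 68.28 dB SPL.
refrigeration condenser: 80.3 − 20·log₁₀(13.5/4.1) = 80.3 − 10.35 = 69.95 dB SPL.
milling machine: 85.0 − 20·log₁₀(2.3/1.1) = 85.0 − 6.41 = 78.59 dB SPL.
Σ 10^(L/10) = 1.004e+08 → L_total = 10·log₁₀(1.004e+08) = 80.02 dB SPL.

80 dB SPL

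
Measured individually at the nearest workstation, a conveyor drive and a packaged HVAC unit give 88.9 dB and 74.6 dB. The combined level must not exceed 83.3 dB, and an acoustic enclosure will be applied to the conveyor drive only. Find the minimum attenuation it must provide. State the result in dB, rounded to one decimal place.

The untreated sources together contribute 10^(74.6/10) = 2.884e+07, i.e. 74.60 dB.
The limit corresponds to 10^(83.3/10) = 2.138e+08; subtracting the fixed part leaves 1.850e+08 for the conveyor drive, i.e. 82.67 dB.
So the conveyor drive must be reduced from 88.9 to 82.67 dB: IL = 6.23 dB.

6.2 dB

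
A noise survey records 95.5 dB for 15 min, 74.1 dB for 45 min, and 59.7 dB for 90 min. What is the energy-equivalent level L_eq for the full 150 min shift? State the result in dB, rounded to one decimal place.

85.6 dB

L_eq = 10·log₁₀[(1/T)·Σ tᵢ·10^(Lᵢ/10)] with T = 150 min.
Σ tᵢ·10^(Lᵢ/10) = 15·10^(95.5/10) + 45·10^(74.1/10) + 90·10^(59.7/10) = 5.446e+10.
L_eq = 10·log₁₀(5.446e+10/150) = 85.60 dB.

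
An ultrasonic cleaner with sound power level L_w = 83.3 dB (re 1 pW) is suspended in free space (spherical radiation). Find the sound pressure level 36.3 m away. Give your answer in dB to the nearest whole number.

41 dB

The power spreads over a sphere of area 4π·r², so L_p = L_w − 10·log₁₀(4π·r²).
4π·r² = 1.656e+04 m², 10·log₁₀ of that is 42.190 dB.
L_p = 83.3 − 42.190 = 41.11 dB.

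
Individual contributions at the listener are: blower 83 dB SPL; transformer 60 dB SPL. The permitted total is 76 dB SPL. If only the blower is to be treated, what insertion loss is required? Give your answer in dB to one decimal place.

The untreated sources together contribute 10^(60/10) = 1.000e+06, i.e. 60.00 dB SPL.
The limit corresponds to 10^(76/10) = 3.981e+07; subtracting the fixed part leaves 3.881e+07 for the blower, i.e. 75.89 dB SPL.
So the blower must be reduced from 83 to 75.89 dB SPL: IL = 7.11 dB.

7.1 dB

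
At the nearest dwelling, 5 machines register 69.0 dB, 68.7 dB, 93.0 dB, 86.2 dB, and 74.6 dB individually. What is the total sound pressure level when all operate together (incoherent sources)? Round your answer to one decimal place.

For uncorrelated sources the intensities add, so convert each level to linear form, sum, and take 10·log₁₀ of the total.
Σ 10^(L/10) = 10^(69.0/10) + 10^(68.7/10) + 10^(93.0/10) + 10^(86.2/10) + 10^(74.6/10) = 2.456e+09.
L_total = 10·log₁₀(2.456e+09) = 93.90 dB.

93.9 dB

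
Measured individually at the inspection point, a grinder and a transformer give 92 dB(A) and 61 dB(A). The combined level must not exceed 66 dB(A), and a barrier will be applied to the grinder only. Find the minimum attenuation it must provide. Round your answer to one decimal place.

Everything except the grinder sums to 10^(61/10) = 1.259e+06 in linear terms, 61.00 dB(A).
The limit corresponds to 10^(66/10) = 3.981e+06; subtracting the fixed part leaves 2.722e+06 for the grinder, i.e. 64.35 dB(A).
So the grinder must be reduced from 92 to 64.35 dB(A): IL = 27.65 dB.

27.7 dB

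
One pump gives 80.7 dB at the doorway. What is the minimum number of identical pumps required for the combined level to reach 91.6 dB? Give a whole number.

Need L₁ + 10·log₁₀ N ≥ 91.6, i.e. log₁₀ N ≥ 1.09.
N ≥ 10^(10.9/10) = 12.303, so N = 13.

13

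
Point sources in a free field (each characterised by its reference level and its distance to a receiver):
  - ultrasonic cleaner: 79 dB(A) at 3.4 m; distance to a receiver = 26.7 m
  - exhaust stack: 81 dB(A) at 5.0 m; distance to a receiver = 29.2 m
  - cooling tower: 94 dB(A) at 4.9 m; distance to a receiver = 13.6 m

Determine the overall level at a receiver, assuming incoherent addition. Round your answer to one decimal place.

85.2 dB(A)

Apply inverse-square spreading to bring every level to the receiver, then sum 10^(L/10).
ultrasonic cleaner: 79 − 20·log₁₀(26.7/3.4) = 79 − 17.90 = 61.10 dB(A).
exhaust stack: 81 − 20·log₁₀(29.2/5.0) = 81 − 15.33 = 65.67 dB(A).
cooling tower: 94 − 20·log₁₀(13.6/4.9) = 94 − 8.87 = 85.13 dB(A).
Σ 10^(L/10) = 3.311e+08 → L_total = 10·log₁₀(3.311e+08) = 85.20 dB(A).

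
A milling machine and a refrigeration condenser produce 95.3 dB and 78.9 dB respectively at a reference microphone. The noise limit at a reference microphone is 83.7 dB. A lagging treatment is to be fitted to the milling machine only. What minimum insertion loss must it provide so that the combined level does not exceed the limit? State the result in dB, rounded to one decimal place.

13.3 dB

Fixed contribution from the other source: Σ 10^(L/10) = 10^(78.9/10) = 7.762e+07 (78.90 dB).
The limit corresponds to 10^(83.7/10) = 2.344e+08; subtracting the fixed part leaves 1.568e+08 for the milling machine, i.e. 81.95 dB.
Required insertion loss = 95.3 − 81.95 = 13.35 dB.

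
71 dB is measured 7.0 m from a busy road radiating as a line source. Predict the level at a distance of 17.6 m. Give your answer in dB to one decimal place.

Cylindrical spreading from a line source gives a 10·log₁₀(r₂/r₁) drop.
L₂ = 71 − 10·log₁₀(17.6/7.0) = 71 − 4.004 = 67.00 dB.

67.0 dB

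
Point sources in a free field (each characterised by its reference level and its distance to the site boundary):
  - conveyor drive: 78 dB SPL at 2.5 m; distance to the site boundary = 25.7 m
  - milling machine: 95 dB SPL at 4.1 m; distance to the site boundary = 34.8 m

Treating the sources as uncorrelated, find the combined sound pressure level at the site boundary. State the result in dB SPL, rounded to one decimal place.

Propagate each source to the receiver with L = L_ref − 20·log₁₀(r/r_ref), then add intensities.
conveyor drive: 78 − 20·log₁₀(25.7/2.5) = 78 − 20.24 = 57.76 dB SPL.
milling machine: 95 − 20·log₁₀(34.8/4.1) = 95 − 18.58 = 76.42 dB SPL.
Σ 10^(L/10) = 4.449e+07 → L_total = 10·log₁₀(4.449e+07) = 76.48 dB SPL.

76.5 dB SPL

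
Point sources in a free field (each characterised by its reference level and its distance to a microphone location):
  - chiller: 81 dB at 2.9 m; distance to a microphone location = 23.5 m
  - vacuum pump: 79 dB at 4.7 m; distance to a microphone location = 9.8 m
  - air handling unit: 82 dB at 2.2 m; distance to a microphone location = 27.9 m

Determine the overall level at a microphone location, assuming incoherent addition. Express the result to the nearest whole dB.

73 dB

Propagate each source to the receiver with L = L_ref − 20·log₁₀(r/r_ref), then add intensities.
chiller: 81 − 20·log₁₀(23.5/2.9) = 81 − 18.17 = 62.83 dB.
vacuum pump: 79 − 20·log₁₀(9.8/4.7) = 79 − 6.38 = 72.62 dB.
air handling unit: 82 − 20·log₁₀(27.9/2.2) = 82 − 22.06 = 59.94 dB.
Σ 10^(L/10) = 2.117e+07 → L_total = 10·log₁₀(2.117e+07) = 73.26 dB.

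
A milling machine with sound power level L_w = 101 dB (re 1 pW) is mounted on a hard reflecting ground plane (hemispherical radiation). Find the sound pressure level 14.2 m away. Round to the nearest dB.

70 dB

The power spreads over a hemisphere of area 2π·r², so L_p = L_w − 10·log₁₀(2π·r²).
2π·r² = 1267 m², 10·log₁₀ of that is 31.028 dB.
L_p = 101 − 31.028 = 69.97 dB.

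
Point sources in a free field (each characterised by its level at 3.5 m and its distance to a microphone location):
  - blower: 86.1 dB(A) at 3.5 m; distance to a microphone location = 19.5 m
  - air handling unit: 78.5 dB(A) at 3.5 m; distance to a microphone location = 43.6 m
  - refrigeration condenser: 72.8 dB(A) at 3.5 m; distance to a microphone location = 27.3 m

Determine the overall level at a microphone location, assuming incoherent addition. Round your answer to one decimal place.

First find each source's level at the receiver (point-source: −20·log₁₀(r/r_ref)), then combine on an intensity basis.
blower: 86.1 − 20·log₁₀(19.5/3.5) = 86.1 − 14.92 = 71.18 dB(A).
air handling unit: 78.5 − 20·log₁₀(43.6/3.5) = 78.5 − 21.91 = 56.59 dB(A).
refrigeration condenser: 72.8 − 20·log₁₀(27.3/3.5) = 72.8 − 17.84 = 54.96 dB(A).
Σ 10^(L/10) = 1.389e+07 → L_total = 10·log₁₀(1.389e+07) = 71.43 dB(A).

71.4 dB(A)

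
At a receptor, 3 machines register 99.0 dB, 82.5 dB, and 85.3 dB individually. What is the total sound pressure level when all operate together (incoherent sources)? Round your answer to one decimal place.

99.3 dB

For uncorrelated sources the intensities add, so convert each level to linear form, sum, and take 10·log₁₀ of the total.
Σ 10^(L/10) = 10^(99.0/10) + 10^(82.5/10) + 10^(85.3/10) = 8.460e+09.
L_total = 10·log₁₀(8.460e+09) = 99.27 dB.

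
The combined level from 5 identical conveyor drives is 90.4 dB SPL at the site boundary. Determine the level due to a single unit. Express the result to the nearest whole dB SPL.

83 dB SPL

5 equal contributions raise the level by 10·log₁₀ 5 = 6.990 dB, so each unit alone gives 90.4 − 6.990.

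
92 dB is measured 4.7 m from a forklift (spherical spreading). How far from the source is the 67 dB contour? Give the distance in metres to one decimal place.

The 25.0 dB drop corresponds to a distance ratio of 10^(25.0/20) for a point source.
r₂ = 4.7·10^((92−67)/20) = 4.7·10^(25.0/20) = 83.58 m.

83.6 m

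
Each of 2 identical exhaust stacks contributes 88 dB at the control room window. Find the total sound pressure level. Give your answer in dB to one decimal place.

N identical incoherent sources raise the level by 10·log₁₀ N.
L_total = 88 + 10·log₁₀(2) = 88 + 3.010 = 91.01 dB.

91.0 dB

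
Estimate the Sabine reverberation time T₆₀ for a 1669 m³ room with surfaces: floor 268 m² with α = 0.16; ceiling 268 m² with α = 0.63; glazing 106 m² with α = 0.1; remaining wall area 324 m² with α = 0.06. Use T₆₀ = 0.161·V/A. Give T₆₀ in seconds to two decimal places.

1.11 s

A = Σ Sᵢαᵢ = 268·0.16 + 268·0.63 + 106·0.1 + 324·0.06 = 241.76 m².
T₆₀ = 0.161·V/A = 0.161·1669/241.76 = 1.111 s.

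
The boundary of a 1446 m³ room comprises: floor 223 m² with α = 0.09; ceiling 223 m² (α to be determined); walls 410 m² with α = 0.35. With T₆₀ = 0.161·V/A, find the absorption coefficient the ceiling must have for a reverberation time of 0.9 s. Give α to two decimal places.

Required total absorption A = 0.161·1446/0.9 = 258.67 m².
Absorption from the other surfaces = 223·0.09 + 410·0.35 = 163.57 m², so the ceiling must supply 95.10 m² over 223 m².
α = 95.10/223 = 0.426.

0.43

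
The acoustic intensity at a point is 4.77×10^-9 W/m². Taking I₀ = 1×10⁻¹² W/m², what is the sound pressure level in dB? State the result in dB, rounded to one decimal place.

L = 10·log₁₀(I/I₀) = 10·log₁₀(4.77×10^-9/10⁻¹²) = 10·log₁₀(4.77×10^3).
L = 10·(0.6785 + 3) = 36.79 dB.

36.8 dB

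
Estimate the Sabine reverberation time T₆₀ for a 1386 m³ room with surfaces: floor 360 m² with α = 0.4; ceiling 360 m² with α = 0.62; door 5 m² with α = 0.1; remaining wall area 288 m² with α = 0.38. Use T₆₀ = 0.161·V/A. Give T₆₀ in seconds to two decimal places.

0.47 s

Summing Sᵢαᵢ: 360·0.4 + 360·0.62 + 5·0.1 + 288·0.38 = 477.14 m².
T₆₀ = 0.161·V/A = 0.161·1386/477.14 = 0.468 s.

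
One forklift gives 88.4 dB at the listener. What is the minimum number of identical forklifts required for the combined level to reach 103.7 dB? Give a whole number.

N identical sources give L₁ + 10·log₁₀ N, so require 10·log₁₀ N ≥ 103.7 − 88.4 = 15.3 dB.
N ≥ 10^(15.3/10) = 33.884, so N = 34.

34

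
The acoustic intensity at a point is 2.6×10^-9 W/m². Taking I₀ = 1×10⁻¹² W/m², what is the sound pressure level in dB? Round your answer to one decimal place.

L = 10·log₁₀(I/I₀) = 10·log₁₀(2.6×10^-9/10⁻¹²) = 10·log₁₀(2.6×10^3).
L = 10·(0.4150 + 3) = 34.15 dB.

34.1 dB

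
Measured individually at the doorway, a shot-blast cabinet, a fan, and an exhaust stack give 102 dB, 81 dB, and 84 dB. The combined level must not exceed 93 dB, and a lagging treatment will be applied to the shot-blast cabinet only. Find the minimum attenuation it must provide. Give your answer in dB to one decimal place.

9.9 dB

The untreated sources together contribute 10^(81/10) + 10^(84/10) = 3.771e+08, i.e. 85.76 dB.
To meet 93 dB overall, the treated shot-blast cabinet may contribute at most 10^(93/10) − 3.771e+08 = 1.618e+09, i.e. 92.09 dB.
Required insertion loss = 102 − 92.09 = 9.91 dB.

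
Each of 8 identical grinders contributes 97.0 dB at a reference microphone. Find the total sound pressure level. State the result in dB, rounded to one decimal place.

N identical incoherent sources raise the level by 10·log₁₀ N.
L_total = 97.0 + 10·log₁₀(8) = 97.0 + 9.031 = 106.03 dB.

106.0 dB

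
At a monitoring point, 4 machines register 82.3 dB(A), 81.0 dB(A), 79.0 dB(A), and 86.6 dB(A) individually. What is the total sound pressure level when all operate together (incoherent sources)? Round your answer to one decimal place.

89.2 dB(A)

Incoherent sources combine by intensity addition: L_total = 10·log₁₀(Σ 10^(L_i/10)).
Σ 10^(L/10) = 10^(82.3/10) + 10^(81.0/10) + 10^(79.0/10) + 10^(86.6/10) = 8.322e+08.
L_total = 10·log₁₀(8.322e+08) = 89.20 dB(A).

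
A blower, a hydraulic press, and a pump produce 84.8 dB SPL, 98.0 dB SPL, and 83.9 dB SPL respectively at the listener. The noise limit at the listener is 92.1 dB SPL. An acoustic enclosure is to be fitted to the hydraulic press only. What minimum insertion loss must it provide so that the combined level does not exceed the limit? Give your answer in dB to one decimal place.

The untreated sources together contribute 10^(84.8/10) + 10^(83.9/10) = 5.475e+08, i.e. 87.38 dB SPL.
The limit corresponds to 10^(92.1/10) = 1.622e+09; subtracting the fixed part leaves 1.074e+09 for the hydraulic press, i.e. 90.31 dB SPL.
So the hydraulic press must be reduced from 98.0 to 90.31 dB SPL: IL = 7.69 dB.

7.7 dB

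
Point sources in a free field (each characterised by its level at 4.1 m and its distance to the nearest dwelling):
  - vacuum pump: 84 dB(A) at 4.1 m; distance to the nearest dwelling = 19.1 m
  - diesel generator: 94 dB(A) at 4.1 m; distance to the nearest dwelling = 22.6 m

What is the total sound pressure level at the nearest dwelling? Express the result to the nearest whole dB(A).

80 dB(A)

First find each source's level at the receiver (point-source: −20·log₁₀(r/r_ref)), then combine on an intensity basis.
vacuum pump: 84 − 20·log₁₀(19.1/4.1) = 84 − 13.36 = 70.64 dB(A).
diesel generator: 94 − 20·log₁₀(22.6/4.1) = 94 − 14.83 = 79.17 dB(A).
Σ 10^(L/10) = 9.425e+07 → L_total = 10·log₁₀(9.425e+07) = 79.74 dB(A).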